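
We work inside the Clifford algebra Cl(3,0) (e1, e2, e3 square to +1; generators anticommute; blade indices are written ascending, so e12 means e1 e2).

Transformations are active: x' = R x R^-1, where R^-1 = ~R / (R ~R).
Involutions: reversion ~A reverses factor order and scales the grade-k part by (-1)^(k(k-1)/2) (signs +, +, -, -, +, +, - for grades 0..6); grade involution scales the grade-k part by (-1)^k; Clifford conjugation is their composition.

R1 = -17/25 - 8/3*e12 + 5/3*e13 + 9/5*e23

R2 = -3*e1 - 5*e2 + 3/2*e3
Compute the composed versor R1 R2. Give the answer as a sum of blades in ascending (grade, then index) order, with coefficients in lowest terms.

Distribute over the terms of R2 (each basis-blade product reordered to ascending indices, repeated generators contracted through their squares):
R1 (-3*e1) = 51/25*e1 - 8*e2 + 5*e3 - 27/5*e123
R1 (-5*e2) = 40/3*e1 + 17/5*e2 + 9*e3 + 25/3*e123
R1 (3/2*e3) = 5/2*e1 + 27/10*e2 - 51/50*e3 - 4*e123
Summing the partial products and collecting blades:
Answer: 2681/150*e1 - 19/10*e2 + 649/50*e3 - 16/15*e123


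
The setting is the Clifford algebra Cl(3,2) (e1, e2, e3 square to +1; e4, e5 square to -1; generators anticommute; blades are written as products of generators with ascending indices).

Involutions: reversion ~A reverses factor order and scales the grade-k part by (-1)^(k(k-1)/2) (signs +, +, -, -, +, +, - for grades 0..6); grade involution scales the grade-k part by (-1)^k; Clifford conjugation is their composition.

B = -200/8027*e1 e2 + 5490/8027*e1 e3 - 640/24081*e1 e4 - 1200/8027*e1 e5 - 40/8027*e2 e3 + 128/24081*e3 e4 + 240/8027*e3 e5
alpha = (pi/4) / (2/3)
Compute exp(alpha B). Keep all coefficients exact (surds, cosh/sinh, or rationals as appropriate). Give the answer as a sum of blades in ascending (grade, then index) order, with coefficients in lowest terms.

B^2 term by term: the squares give (-200/8027)^2*(e1 e2)^2 + (5490/8027)^2*(e1 e3)^2 + (-640/24081)^2*(e1 e4)^2 + (-1200/8027)^2*(e1 e5)^2 + (-40/8027)^2*(e2 e3)^2 + (128/24081)^2*(e3 e4)^2 + (240/8027)^2*(e3 e5)^2 = 40000/64432729*(-1) + 30140100/64432729*(-1) + 409600/579894561*(+1) + 1440000/64432729*(+1) + 1600/64432729*(-1) + 16384/579894561*(+1) + 57600/64432729*(+1) = -4/9 (each basis 2-blade squares to minus the product of its generators' squares); cross terms between blades sharing an index anticommute and cancel; the commuting (index-disjoint) pairs give grade-4 terms 2*c*c'*(blade product), which cancel blade by blade — e1 e2 e3 e4: -51200/193298187 + 51200/193298187 = 0; e1 e2 e3 e5: -96000/64432729 + 96000/64432729 = 0; e1 e3 e4 e5: 102400/64432729 - 102400/64432729 = 0 — confirming B is simple. So B^2 = -4/9.
B^2 = -4/9 — a negative square means the series sums to a rotation: l = 2/3, alpha*l = pi/4, so exp(alpha B) = cos(pi/4) + (sin(pi/4)/(2/3))*B = sqrt(2)/2 + (3*sqrt(2)/4)*B.
Answer: sqrt(2)/2 - 150*sqrt(2)/8027*e1 e2 + 8235*sqrt(2)/16054*e1 e3 - 160*sqrt(2)/8027*e1 e4 - 900*sqrt(2)/8027*e1 e5 - 30*sqrt(2)/8027*e2 e3 + 32*sqrt(2)/8027*e3 e4 + 180*sqrt(2)/8027*e3 e5


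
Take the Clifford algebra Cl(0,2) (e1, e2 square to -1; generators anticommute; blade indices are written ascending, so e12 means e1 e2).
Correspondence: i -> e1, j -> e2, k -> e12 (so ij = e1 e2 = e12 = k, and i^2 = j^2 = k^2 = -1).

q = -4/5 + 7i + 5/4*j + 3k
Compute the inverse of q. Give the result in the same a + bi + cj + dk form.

In blades: q = -4/5 + 7*e1 + 5/4*e2 + 3*e12.
With qbar = -4/5 - 7*e1 - 5/4*e2 - 3*e12 (scalar fixed, mapped units negated), q qbar = 24081/400 (the sum of squared coefficients), so q^-1 = qbar / (24081/400) = -320/24081 - 2800/24081*e1 - 500/24081*e2 - 400/8027*e12; translating back:
Answer: -320/24081 - 2800/24081*i - 500/24081*j - 400/8027*k


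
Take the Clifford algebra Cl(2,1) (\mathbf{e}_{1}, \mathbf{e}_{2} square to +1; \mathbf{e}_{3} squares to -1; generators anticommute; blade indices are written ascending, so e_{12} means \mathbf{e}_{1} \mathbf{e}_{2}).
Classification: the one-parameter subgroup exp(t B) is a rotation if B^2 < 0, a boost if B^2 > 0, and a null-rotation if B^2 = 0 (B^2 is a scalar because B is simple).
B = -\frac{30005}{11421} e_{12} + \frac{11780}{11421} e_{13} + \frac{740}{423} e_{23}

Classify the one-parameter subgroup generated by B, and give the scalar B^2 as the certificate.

B^2 term by term: the squares give (-\frac{30005}{11421})^2*(e_{12})^2 + (\frac{11780}{11421})^2*(e_{13})^2 + (\frac{740}{423})^2*(e_{23})^2 = \frac{900300025}{130439241}*(-1) + \frac{138768400}{130439241}*(+1) + \frac{547600}{178929}*(+1) = -\frac{25}{9} (each basis 2-blade squares to minus the product of its generators' squares); cross terms between blades sharing an index anticommute and cancel. So B^2 = -\frac{25}{9}.
Answer: rotation, certificate B^2 = -\frac{25}{9}. Note: conjugating B changes its blade decomposition but never the scalar B^2 = -\frac{25}{9}, whose sign settles the classification.


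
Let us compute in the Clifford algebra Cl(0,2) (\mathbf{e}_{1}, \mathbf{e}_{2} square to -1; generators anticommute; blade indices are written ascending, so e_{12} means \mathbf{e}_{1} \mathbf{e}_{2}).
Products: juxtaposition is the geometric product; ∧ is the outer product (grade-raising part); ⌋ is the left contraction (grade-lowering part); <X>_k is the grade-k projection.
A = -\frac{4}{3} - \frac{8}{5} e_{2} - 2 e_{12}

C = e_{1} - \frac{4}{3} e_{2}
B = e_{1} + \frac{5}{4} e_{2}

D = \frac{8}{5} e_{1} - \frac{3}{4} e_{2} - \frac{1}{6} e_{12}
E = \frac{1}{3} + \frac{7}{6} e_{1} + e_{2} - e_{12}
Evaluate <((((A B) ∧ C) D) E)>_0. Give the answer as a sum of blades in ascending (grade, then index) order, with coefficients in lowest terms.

step 1: 2 + \frac{7}{6} e_{1} - \frac{11}{3} e_{2} + \frac{8}{5} e_{12}
step 2: 2 e_{1} - \frac{8}{3} e_{2} + \frac{19}{9} e_{12}
step 3: -\frac{1309}{270} + \frac{73}{36} e_{1} + \frac{167}{45} e_{2} + \frac{83}{30} e_{12}
step 4: -\frac{15961}{3240} - \frac{9281}{810} e_{1} + \frac{74}{45} e_{2} + \frac{1873}{540} e_{12}
step 5: -\frac{15961}{3240}
Answer: -\frac{15961}{3240}


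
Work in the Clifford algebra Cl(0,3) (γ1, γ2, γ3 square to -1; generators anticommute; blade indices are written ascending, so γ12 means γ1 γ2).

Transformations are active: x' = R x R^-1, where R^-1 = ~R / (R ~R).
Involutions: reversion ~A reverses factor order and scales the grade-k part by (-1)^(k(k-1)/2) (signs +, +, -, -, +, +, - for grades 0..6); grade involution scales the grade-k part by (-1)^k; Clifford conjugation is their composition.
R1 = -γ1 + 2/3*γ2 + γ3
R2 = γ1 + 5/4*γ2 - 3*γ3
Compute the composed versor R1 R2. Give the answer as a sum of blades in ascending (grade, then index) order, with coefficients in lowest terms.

Distribute over the terms of R1 (each basis-blade product reordered to ascending indices, repeated generators contracted through their squares):
(-γ1) R2 = 1 - 5/4*γ12 + 3*γ13
(2/3*γ2) R2 = -5/6 - 2/3*γ12 - 2*γ23
(γ3) R2 = 3 - γ13 - 5/4*γ23
Summing the partial products and collecting blades:
Answer: 19/6 - 23/12*γ12 + 2*γ13 - 13/4*γ23


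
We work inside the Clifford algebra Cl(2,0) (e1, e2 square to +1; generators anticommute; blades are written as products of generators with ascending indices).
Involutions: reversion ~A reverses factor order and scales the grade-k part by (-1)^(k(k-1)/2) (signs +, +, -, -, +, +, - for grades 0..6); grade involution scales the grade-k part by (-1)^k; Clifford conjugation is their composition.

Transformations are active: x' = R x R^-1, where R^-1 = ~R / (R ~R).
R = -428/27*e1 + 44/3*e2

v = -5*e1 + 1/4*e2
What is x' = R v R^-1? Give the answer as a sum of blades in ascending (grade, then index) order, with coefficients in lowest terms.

~R = -428/27*e1 + 44/3*e2, and R ~R = 340000/729, so R^-1 = ~R / (340000/729).
R v = 2239/27 + 1873/27*e1 e2
Answer: -27073/42500*e1 + 52759/10625*e2


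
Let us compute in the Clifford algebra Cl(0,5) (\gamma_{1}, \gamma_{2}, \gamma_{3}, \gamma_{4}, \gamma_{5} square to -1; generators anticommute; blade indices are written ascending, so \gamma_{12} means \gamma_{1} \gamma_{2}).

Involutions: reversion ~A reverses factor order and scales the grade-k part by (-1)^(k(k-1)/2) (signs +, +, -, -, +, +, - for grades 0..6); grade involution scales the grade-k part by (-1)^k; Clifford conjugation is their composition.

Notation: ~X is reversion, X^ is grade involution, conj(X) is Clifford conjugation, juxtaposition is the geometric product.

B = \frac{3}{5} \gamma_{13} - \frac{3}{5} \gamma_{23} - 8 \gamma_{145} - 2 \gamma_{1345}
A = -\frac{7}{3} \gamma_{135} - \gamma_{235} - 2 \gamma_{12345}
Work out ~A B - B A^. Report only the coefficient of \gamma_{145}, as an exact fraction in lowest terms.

first term: -4 \gamma_{2} + \frac{14}{3} \gamma_{4} - \frac{4}{5} \gamma_{5} + 16 \gamma_{23} + \frac{56}{3} \gamma_{34} + 2 \gamma_{124} - 2 \gamma_{125} - \frac{6}{5} \gamma_{145} - \frac{6}{5} \gamma_{245} + 8 \gamma_{1234}
second term: 4 \gamma_{2} - \frac{14}{3} \gamma_{4} - \frac{4}{5} \gamma_{5} - 16 \gamma_{23} - \frac{56}{3} \gamma_{34} + 2 \gamma_{124} + 2 \gamma_{125} + \frac{6}{5} \gamma_{145} + \frac{6}{5} \gamma_{245} + 8 \gamma_{1234}
Answer: -\frac{12}{5}


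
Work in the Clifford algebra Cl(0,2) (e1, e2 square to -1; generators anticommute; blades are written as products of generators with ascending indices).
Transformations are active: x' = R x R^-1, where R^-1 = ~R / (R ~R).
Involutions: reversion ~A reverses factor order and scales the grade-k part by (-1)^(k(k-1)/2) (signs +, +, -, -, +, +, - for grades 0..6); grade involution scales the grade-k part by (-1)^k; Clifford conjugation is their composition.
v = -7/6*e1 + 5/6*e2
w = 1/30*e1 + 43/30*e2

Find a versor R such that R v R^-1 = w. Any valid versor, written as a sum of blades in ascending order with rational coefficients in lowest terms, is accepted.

Take R = v + w = -17/15*e1 + 34/15*e2. Because q(v) = q(w) = -37/18, conjugation by R sends v exactly to w.
Answer: -17/15*e1 + 34/15*e2


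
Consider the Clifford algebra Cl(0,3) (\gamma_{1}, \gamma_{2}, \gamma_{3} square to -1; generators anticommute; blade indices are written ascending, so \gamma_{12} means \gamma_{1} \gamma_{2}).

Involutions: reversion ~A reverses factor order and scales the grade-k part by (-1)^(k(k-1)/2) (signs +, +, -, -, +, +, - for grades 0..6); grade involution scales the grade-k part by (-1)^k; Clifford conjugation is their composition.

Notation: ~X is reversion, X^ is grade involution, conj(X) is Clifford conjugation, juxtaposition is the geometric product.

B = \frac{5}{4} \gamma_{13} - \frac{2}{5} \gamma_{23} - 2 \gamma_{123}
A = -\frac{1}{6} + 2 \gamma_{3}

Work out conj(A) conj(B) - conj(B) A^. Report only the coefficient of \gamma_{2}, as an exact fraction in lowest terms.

first term: \frac{5}{2} \gamma_{1} - \frac{4}{5} \gamma_{2} - 4 \gamma_{12} + \frac{5}{24} \gamma_{13} - \frac{1}{15} \gamma_{23} + \frac{1}{3} \gamma_{123}
second term: -\frac{5}{2} \gamma_{1} + \frac{4}{5} \gamma_{2} - 4 \gamma_{12} + \frac{5}{24} \gamma_{13} - \frac{1}{15} \gamma_{23} + \frac{1}{3} \gamma_{123}
Answer: -\frac{8}{5}


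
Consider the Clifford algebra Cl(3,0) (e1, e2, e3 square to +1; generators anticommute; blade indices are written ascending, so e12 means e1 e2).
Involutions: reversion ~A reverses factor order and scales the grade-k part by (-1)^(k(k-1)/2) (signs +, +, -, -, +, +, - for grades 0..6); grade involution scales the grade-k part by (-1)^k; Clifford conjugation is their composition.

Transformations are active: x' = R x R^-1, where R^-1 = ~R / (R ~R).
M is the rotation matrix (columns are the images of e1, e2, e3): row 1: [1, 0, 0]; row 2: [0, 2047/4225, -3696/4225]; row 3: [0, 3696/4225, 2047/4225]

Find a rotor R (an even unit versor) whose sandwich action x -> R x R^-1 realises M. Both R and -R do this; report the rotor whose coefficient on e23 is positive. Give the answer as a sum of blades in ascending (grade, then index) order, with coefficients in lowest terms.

Method: write R = a + b12*e12 + b13*e13 + b23*e23 with a^2 + b12^2 + b13^2 + b23^2 = 1 (so R^-1 = ~R). Expanding the columns R e_j ~R gives tr M = 4a^2 - 1 and, from the antisymmetric part, M21 - M12 = -4a*b12, M13 - M31 = 4a*b13, M32 - M23 = -4a*b23.
Here tr M = 8319/4225, so a^2 = (1 + tr M)/4 = 3136/4225 and a = ±56/65. Taking a = 56/65: M21 - M12 = 0, M13 - M31 = 0, M32 - M23 = 7392/4225, giving b12 = 0, b13 = 0, b23 = -33/65, i.e. R = 56/65 - 33/65*e23.
Its e23 coefficient is negative, so report the other preimage -R.
Answer: -56/65 + 33/65*e23. Key observation: the double cover Spin(3) -> SO(3) sends R and -R to the same matrix (trace 8319/4225 here), so the stated sign of the e23 coefficient is what selects one sheet.


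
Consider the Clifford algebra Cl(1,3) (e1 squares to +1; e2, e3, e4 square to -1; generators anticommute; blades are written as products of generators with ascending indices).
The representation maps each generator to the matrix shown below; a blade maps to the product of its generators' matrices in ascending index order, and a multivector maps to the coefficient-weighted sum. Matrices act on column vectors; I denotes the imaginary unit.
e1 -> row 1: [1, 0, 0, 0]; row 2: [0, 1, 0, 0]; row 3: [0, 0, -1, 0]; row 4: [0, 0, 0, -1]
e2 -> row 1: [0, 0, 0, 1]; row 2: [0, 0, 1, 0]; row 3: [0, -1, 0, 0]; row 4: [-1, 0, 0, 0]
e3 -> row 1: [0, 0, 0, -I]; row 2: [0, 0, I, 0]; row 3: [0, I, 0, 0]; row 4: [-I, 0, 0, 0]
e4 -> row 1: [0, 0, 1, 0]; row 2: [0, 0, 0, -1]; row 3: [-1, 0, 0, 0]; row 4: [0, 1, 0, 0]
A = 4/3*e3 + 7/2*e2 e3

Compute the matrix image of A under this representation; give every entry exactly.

Bivector images (products of the table entries): rho(e2 e3) = rho(e2)rho(e3) = row 1: [-I, 0, 0, 0]; row 2: [0, I, 0, 0]; row 3: [0, 0, -I, 0]; row 4: [0, 0, 0, I].
M = (4/3)*rho(e3) + (7/2)*rho(e2 e3), summed entrywise:
Answer: row 1: [-7*I/2, 0, 0, -4*I/3]; row 2: [0, 7*I/2, 4*I/3, 0]; row 3: [0, 4*I/3, -7*I/2, 0]; row 4: [-4*I/3, 0, 0, 7*I/2]


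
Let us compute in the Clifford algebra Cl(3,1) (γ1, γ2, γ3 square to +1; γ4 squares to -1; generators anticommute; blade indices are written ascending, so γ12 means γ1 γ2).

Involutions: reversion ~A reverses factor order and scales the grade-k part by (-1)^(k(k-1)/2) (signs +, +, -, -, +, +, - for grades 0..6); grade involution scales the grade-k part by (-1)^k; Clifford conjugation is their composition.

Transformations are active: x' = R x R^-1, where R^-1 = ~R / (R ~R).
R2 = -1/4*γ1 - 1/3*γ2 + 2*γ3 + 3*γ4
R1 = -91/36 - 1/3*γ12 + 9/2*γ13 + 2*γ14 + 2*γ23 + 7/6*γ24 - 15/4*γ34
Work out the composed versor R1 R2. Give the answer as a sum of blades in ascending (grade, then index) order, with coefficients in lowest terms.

Distribute over the terms of R2 (each basis-blade product reordered to ascending indices, repeated generators contracted through their squares):
R1 (-1/4*γ1) = 91/144*γ1 - 1/12*γ2 + 9/8*γ3 + 1/2*γ4 - 1/2*γ123 - 7/24*γ124 + 15/16*γ134
R1 (-1/3*γ2) = 1/9*γ1 + 91/108*γ2 + 2/3*γ3 + 7/18*γ4 + 3/2*γ123 + 2/3*γ124 + 5/4*γ234
R1 (2*γ3) = 9*γ1 + 4*γ2 - 91/18*γ3 + 15/2*γ4 - 2/3*γ123 - 4*γ134 - 7/3*γ234
R1 (3*γ4) = -6*γ1 - 7/2*γ2 + 45/4*γ3 - 91/12*γ4 - γ124 + 27/2*γ134 + 6*γ234
Summing the partial products and collecting blades:
Answer: 539/144*γ1 + 34/27*γ2 + 575/72*γ3 + 29/36*γ4 + 1/3*γ123 - 5/8*γ124 + 167/16*γ134 + 59/12*γ234


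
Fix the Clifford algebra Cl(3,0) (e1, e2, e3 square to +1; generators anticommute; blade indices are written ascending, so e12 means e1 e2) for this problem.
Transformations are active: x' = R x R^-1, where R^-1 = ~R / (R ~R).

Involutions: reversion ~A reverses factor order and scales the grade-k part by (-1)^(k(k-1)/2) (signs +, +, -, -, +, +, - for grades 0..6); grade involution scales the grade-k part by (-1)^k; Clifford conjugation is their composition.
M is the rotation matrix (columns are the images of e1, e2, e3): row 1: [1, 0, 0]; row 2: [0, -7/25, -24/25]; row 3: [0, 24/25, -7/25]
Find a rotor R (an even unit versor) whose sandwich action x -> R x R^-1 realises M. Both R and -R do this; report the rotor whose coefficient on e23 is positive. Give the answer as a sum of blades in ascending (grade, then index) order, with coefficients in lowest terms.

Method: write R = a + b12*e12 + b13*e13 + b23*e23 with a^2 + b12^2 + b13^2 + b23^2 = 1 (so R^-1 = ~R). Expanding the columns R e_j ~R gives tr M = 4a^2 - 1 and, from the antisymmetric part, M21 - M12 = -4a*b12, M13 - M31 = 4a*b13, M32 - M23 = -4a*b23.
Here tr M = 11/25, so a^2 = (1 + tr M)/4 = 9/25 and a = ±3/5. Taking a = 3/5: M21 - M12 = 0, M13 - M31 = 0, M32 - M23 = 48/25, giving b12 = 0, b13 = 0, b23 = -4/5, i.e. R = 3/5 - 4/5*e23.
Its e23 coefficient is negative, so report the other preimage -R.
Answer: -3/5 + 4/5*e23. Recall the cover is two-to-one: with M of trace 11/25, both preimages act alike, and the stated e23 sign chooses the sheet.


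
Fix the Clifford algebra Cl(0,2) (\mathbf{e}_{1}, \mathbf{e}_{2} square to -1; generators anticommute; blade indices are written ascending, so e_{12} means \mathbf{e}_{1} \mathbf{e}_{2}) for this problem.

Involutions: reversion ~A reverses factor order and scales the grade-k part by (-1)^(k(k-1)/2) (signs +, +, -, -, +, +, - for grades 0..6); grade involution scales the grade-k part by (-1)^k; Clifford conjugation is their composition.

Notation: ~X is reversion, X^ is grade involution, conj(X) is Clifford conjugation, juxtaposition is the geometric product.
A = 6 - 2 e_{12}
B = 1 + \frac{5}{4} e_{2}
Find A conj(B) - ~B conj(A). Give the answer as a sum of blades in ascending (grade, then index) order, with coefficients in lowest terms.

first term: 6 - \frac{5}{2} e_{1} - \frac{15}{2} e_{2} - 2 e_{12}
second term: 6 + \frac{5}{2} e_{1} + \frac{15}{2} e_{2} + 2 e_{12}
Answer: -5 e_{1} - 15 e_{2} - 4 e_{12}


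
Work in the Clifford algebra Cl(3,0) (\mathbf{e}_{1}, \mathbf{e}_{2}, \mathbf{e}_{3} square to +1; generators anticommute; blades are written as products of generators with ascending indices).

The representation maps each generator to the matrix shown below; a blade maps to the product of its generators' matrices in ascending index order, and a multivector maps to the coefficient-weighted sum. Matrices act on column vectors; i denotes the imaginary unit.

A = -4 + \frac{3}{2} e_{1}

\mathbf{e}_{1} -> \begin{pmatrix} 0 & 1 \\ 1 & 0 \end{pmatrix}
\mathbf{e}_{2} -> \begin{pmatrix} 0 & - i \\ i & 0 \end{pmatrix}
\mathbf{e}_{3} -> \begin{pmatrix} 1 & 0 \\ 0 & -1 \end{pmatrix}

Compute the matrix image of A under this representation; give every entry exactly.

M = (-4)*1 + (\frac{3}{2})*rho(e_{1}), summed entrywise (1 is the identity matrix):
Answer: \begin{pmatrix} -4 & \frac{3}{2} \\ \frac{3}{2} & -4 \end{pmatrix}


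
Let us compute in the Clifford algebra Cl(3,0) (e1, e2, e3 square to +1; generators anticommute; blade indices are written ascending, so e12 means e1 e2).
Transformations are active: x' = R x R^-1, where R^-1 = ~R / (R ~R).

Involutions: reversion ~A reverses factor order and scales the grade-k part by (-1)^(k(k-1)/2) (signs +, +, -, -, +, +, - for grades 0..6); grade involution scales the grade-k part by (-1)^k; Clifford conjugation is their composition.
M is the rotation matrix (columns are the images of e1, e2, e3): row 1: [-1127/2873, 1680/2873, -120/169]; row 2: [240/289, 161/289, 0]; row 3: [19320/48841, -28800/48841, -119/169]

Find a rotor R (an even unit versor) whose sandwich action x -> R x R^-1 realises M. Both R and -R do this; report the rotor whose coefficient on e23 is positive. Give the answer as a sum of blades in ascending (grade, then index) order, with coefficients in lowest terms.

Method: write R = a + b12*e12 + b13*e13 + b23*e23 with a^2 + b12^2 + b13^2 + b23^2 = 1 (so R^-1 = ~R). Expanding the columns R e_j ~R gives tr M = 4a^2 - 1 and, from the antisymmetric part, M21 - M12 = -4a*b12, M13 - M31 = 4a*b13, M32 - M23 = -4a*b23.
Here tr M = -26341/48841, so a^2 = (1 + tr M)/4 = 5625/48841 and a = ±75/221. Taking a = 75/221: M21 - M12 = 12000/48841, M13 - M31 = -54000/48841, M32 - M23 = -28800/48841, giving b12 = -40/221, b13 = -180/221, b23 = 96/221, i.e. R = 75/221 - 40/221*e12 - 180/221*e13 + 96/221*e23.
Its e23 coefficient is already positive.
Answer: 75/221 - 40/221*e12 - 180/221*e13 + 96/221*e23. Recall the cover is two-to-one: with M of trace -26341/48841, both preimages act alike, and the stated e23 sign chooses the sheet.


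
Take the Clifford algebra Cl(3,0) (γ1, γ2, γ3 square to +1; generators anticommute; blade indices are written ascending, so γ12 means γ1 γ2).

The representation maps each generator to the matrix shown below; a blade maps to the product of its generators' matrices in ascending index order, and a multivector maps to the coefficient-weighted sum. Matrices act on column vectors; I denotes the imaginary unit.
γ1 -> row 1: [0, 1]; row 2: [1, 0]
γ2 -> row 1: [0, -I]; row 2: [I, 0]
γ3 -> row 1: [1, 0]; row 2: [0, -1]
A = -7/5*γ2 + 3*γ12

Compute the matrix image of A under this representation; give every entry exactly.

Bivector images (products of the table entries): rho(γ12) = rho(γ1)rho(γ2) = row 1: [I, 0]; row 2: [0, -I].
M = (-7/5)*rho(γ2) + (3)*rho(γ12), summed entrywise:
Answer: row 1: [3*I, 7*I/5]; row 2: [-7*I/5, -3*I]


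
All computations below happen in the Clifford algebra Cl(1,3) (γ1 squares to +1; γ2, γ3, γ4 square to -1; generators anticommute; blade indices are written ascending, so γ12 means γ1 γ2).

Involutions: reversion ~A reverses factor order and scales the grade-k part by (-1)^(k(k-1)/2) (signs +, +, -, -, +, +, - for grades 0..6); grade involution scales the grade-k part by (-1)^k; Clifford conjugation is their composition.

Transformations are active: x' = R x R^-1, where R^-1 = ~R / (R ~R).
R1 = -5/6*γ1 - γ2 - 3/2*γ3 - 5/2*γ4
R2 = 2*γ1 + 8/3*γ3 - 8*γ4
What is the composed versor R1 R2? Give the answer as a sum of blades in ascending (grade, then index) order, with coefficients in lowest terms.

Distribute over the terms of R2 (each basis-blade product reordered to ascending indices, repeated generators contracted through their squares):
R1 (2*γ1) = -5/3 + 2*γ12 + 3*γ13 + 5*γ14
R1 (8/3*γ3) = 4 - 20/9*γ13 - 8/3*γ23 + 20/3*γ34
R1 (-8*γ4) = -20 + 20/3*γ14 + 8*γ24 + 12*γ34
Summing the partial products and collecting blades:
Answer: -53/3 + 2*γ12 + 7/9*γ13 + 35/3*γ14 - 8/3*γ23 + 8*γ24 + 56/3*γ34


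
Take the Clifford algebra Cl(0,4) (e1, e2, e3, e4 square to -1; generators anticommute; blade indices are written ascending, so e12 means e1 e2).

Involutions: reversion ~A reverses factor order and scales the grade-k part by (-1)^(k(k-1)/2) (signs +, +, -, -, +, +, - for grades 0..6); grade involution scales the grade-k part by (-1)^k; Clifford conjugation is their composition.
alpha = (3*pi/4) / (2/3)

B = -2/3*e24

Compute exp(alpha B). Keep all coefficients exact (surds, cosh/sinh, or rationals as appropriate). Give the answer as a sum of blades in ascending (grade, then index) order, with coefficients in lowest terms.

B^2 = (-2/3)^2*(e24)^2 = 4/9*(-1) = -4/9 (a basis 2-blade squares to minus the product of its generators' squares).
B^2 = -4/9 — circular case — the even/odd split gives cos and sin: l = 2/3, alpha*l = 3*pi/4, so exp(alpha B) = cos(3*pi/4) + (sin(3*pi/4)/(2/3))*B = -sqrt(2)/2 + (3*sqrt(2)/4)*B.
Answer: -sqrt(2)/2 - sqrt(2)/2*e24


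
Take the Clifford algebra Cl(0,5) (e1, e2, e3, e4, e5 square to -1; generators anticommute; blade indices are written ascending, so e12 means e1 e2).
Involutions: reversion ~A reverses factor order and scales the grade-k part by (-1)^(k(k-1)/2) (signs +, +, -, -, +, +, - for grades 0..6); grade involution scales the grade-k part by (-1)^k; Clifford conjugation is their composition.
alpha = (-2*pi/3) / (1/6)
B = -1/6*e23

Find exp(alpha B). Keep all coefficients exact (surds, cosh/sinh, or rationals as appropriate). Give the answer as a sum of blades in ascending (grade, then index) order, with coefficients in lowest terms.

B^2 = (-1/6)^2*(e23)^2 = 1/36*(-1) = -1/36 (a basis 2-blade squares to minus the product of its generators' squares).
B^2 = -1/36 — the series telescopes trigonometrically here: l = 1/6, alpha*l = -2*pi/3, so exp(alpha B) = cos(-2*pi/3) + (sin(-2*pi/3)/(1/6))*B = -1/2 + (-3*sqrt(3))*B.
Answer: -1/2 + sqrt(3)/2*e23


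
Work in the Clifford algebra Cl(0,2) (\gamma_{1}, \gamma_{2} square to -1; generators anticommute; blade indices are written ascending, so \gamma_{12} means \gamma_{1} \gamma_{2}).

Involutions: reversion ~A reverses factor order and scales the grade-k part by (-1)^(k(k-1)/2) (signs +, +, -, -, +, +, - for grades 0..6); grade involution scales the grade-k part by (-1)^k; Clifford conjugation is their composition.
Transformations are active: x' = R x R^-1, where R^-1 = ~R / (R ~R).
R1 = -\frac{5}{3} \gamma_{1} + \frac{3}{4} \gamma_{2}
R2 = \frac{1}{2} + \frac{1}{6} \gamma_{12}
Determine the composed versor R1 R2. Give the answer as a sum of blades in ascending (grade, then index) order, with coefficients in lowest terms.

Distribute over the terms of R1 (each basis-blade product reordered to ascending indices, repeated generators contracted through their squares):
(-\frac{5}{3} \gamma_{1}) R2 = -\frac{5}{6} \gamma_{1} + \frac{5}{18} \gamma_{2}
(\frac{3}{4} \gamma_{2}) R2 = \frac{1}{8} \gamma_{1} + \frac{3}{8} \gamma_{2}
Summing the partial products and collecting blades:
Answer: -\frac{17}{24} \gamma_{1} + \frac{47}{72} \gamma_{2}


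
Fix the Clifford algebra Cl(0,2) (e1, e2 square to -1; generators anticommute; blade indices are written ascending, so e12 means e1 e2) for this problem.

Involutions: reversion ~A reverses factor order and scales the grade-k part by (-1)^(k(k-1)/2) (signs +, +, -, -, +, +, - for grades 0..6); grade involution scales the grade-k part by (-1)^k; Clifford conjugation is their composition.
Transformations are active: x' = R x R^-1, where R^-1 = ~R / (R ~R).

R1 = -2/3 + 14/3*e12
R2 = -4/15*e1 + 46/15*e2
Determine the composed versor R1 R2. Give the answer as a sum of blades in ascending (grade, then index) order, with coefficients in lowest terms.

Distribute over the terms of R1 (each basis-blade product reordered to ascending indices, repeated generators contracted through their squares):
(-2/3) R2 = 8/45*e1 - 92/45*e2
(14/3*e12) R2 = -644/45*e1 - 56/45*e2
Summing the partial products and collecting blades:
Answer: -212/15*e1 - 148/45*e2


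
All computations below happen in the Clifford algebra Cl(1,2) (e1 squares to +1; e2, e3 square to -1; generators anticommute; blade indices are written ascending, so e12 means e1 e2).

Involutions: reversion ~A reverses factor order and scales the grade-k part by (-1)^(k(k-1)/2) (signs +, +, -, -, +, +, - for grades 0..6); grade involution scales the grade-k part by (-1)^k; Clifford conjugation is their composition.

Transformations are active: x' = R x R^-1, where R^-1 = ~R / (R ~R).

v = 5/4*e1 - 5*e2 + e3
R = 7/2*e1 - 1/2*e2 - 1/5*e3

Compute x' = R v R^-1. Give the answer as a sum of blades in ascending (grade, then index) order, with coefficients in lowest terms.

~R = 7/2*e1 - 1/2*e2 - 1/5*e3, and R ~R = 299/25, so R^-1 = ~R / (299/25).
R v = 83/40 - 135/8*e12 + 15/4*e13 - 3/2*e23
Answer: -85/2392*e1 + 11545/2392*e2 - 1279/1196*e3


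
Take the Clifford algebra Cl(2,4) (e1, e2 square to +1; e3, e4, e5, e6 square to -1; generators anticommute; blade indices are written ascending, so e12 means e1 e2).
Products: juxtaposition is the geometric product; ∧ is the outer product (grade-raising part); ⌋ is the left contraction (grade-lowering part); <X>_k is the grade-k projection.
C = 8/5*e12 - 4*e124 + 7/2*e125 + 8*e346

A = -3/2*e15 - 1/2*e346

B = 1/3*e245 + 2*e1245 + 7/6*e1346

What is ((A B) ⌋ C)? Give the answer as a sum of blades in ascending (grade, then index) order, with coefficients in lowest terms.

step 1: 7/12*e1 - 3*e24 + 1/2*e124 - 1/6*e2356 + 7/4*e3456 + e12356
step 2: -2 + 12*e1 + 14/15*e2 - 7/3*e24 + 49/24*e25
Answer: -2 + 12*e1 + 14/15*e2 - 7/3*e24 + 49/24*e25


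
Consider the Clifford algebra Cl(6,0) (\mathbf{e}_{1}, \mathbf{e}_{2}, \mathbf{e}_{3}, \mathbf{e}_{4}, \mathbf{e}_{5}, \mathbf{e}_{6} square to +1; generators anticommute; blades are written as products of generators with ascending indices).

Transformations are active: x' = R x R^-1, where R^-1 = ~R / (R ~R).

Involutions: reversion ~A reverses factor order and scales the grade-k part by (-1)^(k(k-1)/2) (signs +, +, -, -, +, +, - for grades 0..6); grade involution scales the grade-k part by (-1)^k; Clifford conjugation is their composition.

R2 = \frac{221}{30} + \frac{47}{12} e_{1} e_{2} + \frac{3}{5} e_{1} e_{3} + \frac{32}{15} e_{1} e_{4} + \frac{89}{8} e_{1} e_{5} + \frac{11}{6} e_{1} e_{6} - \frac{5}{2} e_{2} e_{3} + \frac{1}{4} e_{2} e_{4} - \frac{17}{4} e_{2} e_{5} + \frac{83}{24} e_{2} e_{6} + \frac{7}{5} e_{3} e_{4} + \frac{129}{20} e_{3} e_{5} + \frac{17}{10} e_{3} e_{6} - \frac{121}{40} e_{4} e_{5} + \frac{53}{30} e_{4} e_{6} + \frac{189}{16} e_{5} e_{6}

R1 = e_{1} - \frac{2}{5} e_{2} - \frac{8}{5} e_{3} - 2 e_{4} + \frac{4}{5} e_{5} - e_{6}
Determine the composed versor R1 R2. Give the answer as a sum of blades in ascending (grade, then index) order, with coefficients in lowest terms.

Distribute over the terms of R1 (each basis-blade product reordered to ascending indices, repeated generators contracted through their squares):
(e_{1}) R2 = \frac{221}{30} e_{1} + \frac{47}{12} e_{2} + \frac{3}{5} e_{3} + \frac{32}{15} e_{4} + \frac{89}{8} e_{5} + \frac{11}{6} e_{6} - \frac{5}{2} e_{1} e_{2} e_{3} + \frac{1}{4} e_{1} e_{2} e_{4} - \frac{17}{4} e_{1} e_{2} e_{5} + \frac{83}{24} e_{1} e_{2} e_{6} + \frac{7}{5} e_{1} e_{3} e_{4} + \frac{129}{20} e_{1} e_{3} e_{5} + \frac{17}{10} e_{1} e_{3} e_{6} - \frac{121}{40} e_{1} e_{4} e_{5} + \frac{53}{30} e_{1} e_{4} e_{6} + \frac{189}{16} e_{1} e_{5} e_{6}
(-\frac{2}{5} e_{2}) R2 = \frac{47}{30} e_{1} - \frac{221}{75} e_{2} + e_{3} - \frac{1}{10} e_{4} + \frac{17}{10} e_{5} - \frac{83}{60} e_{6} + \frac{6}{25} e_{1} e_{2} e_{3} + \frac{64}{75} e_{1} e_{2} e_{4} + \frac{89}{20} e_{1} e_{2} e_{5} + \frac{11}{15} e_{1} e_{2} e_{6} - \frac{14}{25} e_{2} e_{3} e_{4} - \frac{129}{50} e_{2} e_{3} e_{5} - \frac{17}{25} e_{2} e_{3} e_{6} + \frac{121}{100} e_{2} e_{4} e_{5} - \frac{53}{75} e_{2} e_{4} e_{6} - \frac{189}{40} e_{2} e_{5} e_{6}
(-\frac{8}{5} e_{3}) R2 = \frac{24}{25} e_{1} - 4 e_{2} - \frac{884}{75} e_{3} - \frac{56}{25} e_{4} - \frac{258}{25} e_{5} - \frac{68}{25} e_{6} - \frac{94}{15} e_{1} e_{2} e_{3} + \frac{256}{75} e_{1} e_{3} e_{4} + \frac{89}{5} e_{1} e_{3} e_{5} + \frac{44}{15} e_{1} e_{3} e_{6} + \frac{2}{5} e_{2} e_{3} e_{4} - \frac{34}{5} e_{2} e_{3} e_{5} + \frac{83}{15} e_{2} e_{3} e_{6} + \frac{121}{25} e_{3} e_{4} e_{5} - \frac{212}{75} e_{3} e_{4} e_{6} - \frac{189}{10} e_{3} e_{5} e_{6}
(-2 e_{4}) R2 = \frac{64}{15} e_{1} + \frac{1}{2} e_{2} + \frac{14}{5} e_{3} - \frac{221}{15} e_{4} + \frac{121}{20} e_{5} - \frac{53}{15} e_{6} - \frac{47}{6} e_{1} e_{2} e_{4} - \frac{6}{5} e_{1} e_{3} e_{4} + \frac{89}{4} e_{1} e_{4} e_{5} + \frac{11}{3} e_{1} e_{4} e_{6} + 5 e_{2} e_{3} e_{4} - \frac{17}{2} e_{2} e_{4} e_{5} + \frac{83}{12} e_{2} e_{4} e_{6} + \frac{129}{10} e_{3} e_{4} e_{5} + \frac{17}{5} e_{3} e_{4} e_{6} - \frac{189}{8} e_{4} e_{5} e_{6}
(\frac{4}{5} e_{5}) R2 = -\frac{89}{10} e_{1} + \frac{17}{5} e_{2} - \frac{129}{25} e_{3} + \frac{121}{50} e_{4} + \frac{442}{75} e_{5} + \frac{189}{20} e_{6} + \frac{47}{15} e_{1} e_{2} e_{5} + \frac{12}{25} e_{1} e_{3} e_{5} + \frac{128}{75} e_{1} e_{4} e_{5} - \frac{22}{15} e_{1} e_{5} e_{6} - 2 e_{2} e_{3} e_{5} + \frac{1}{5} e_{2} e_{4} e_{5} - \frac{83}{30} e_{2} e_{5} e_{6} + \frac{28}{25} e_{3} e_{4} e_{5} - \frac{34}{25} e_{3} e_{5} e_{6} - \frac{106}{75} e_{4} e_{5} e_{6}
(-e_{6}) R2 = \frac{11}{6} e_{1} + \frac{83}{24} e_{2} + \frac{17}{10} e_{3} + \frac{53}{30} e_{4} + \frac{189}{16} e_{5} - \frac{221}{30} e_{6} - \frac{47}{12} e_{1} e_{2} e_{6} - \frac{3}{5} e_{1} e_{3} e_{6} - \frac{32}{15} e_{1} e_{4} e_{6} - \frac{89}{8} e_{1} e_{5} e_{6} + \frac{5}{2} e_{2} e_{3} e_{6} - \frac{1}{4} e_{2} e_{4} e_{6} + \frac{17}{4} e_{2} e_{5} e_{6} - \frac{7}{5} e_{3} e_{4} e_{6} - \frac{129}{20} e_{3} e_{5} e_{6} + \frac{121}{40} e_{4} e_{5} e_{6}
Summing the partial products and collecting blades:
Answer: \frac{532}{75} e_{1} + \frac{2597}{600} e_{2} - \frac{1627}{150} e_{3} - \frac{1613}{150} e_{4} + \frac{31513}{1200} e_{5} - \frac{93}{25} e_{6} - \frac{1279}{150} e_{1} e_{2} e_{3} - \frac{673}{100} e_{1} e_{2} e_{4} + \frac{10}{3} e_{1} e_{2} e_{5} + \frac{11}{40} e_{1} e_{2} e_{6} + \frac{271}{75} e_{1} e_{3} e_{4} + \frac{2473}{100} e_{1} e_{3} e_{5} + \frac{121}{30} e_{1} e_{3} e_{6} + \frac{12559}{600} e_{1} e_{4} e_{5} + \frac{33}{10} e_{1} e_{4} e_{6} - \frac{187}{240} e_{1} e_{5} e_{6} + \frac{121}{25} e_{2} e_{3} e_{4} - \frac{569}{50} e_{2} e_{3} e_{5} + \frac{1103}{150} e_{2} e_{3} e_{6} - \frac{709}{100} e_{2} e_{4} e_{5} + \frac{149}{25} e_{2} e_{4} e_{6} - \frac{389}{120} e_{2} e_{5} e_{6} + \frac{943}{50} e_{3} e_{4} e_{5} - \frac{62}{75} e_{3} e_{4} e_{6} - \frac{2671}{100} e_{3} e_{5} e_{6} - \frac{1651}{75} e_{4} e_{5} e_{6}


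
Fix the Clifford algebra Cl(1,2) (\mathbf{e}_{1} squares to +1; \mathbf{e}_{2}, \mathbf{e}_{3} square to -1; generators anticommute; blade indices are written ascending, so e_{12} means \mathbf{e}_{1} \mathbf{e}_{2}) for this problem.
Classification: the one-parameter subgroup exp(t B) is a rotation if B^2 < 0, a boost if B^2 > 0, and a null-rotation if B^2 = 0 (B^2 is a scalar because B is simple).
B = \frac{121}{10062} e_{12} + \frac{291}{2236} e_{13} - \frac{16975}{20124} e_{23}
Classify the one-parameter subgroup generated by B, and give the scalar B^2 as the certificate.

B^2 term by term: the squares give (\frac{121}{10062})^2*(e_{12})^2 + (\frac{291}{2236})^2*(e_{13})^2 + (-\frac{16975}{20124})^2*(e_{23})^2 = \frac{14641}{101243844}*(+1) + \frac{84681}{4999696}*(+1) + \frac{288150625}{404975376}*(-1) = -\frac{25}{36} (each basis 2-blade squares to minus the product of its generators' squares); cross terms between blades sharing an index anticommute and cancel. So B^2 = -\frac{25}{36}.
Answer: rotation, certificate B^2 = -\frac{25}{36}. Why this suffices: the scalar -\frac{25}{36} survives any versor conjugation, so its sign alone determines the class however B is presented.


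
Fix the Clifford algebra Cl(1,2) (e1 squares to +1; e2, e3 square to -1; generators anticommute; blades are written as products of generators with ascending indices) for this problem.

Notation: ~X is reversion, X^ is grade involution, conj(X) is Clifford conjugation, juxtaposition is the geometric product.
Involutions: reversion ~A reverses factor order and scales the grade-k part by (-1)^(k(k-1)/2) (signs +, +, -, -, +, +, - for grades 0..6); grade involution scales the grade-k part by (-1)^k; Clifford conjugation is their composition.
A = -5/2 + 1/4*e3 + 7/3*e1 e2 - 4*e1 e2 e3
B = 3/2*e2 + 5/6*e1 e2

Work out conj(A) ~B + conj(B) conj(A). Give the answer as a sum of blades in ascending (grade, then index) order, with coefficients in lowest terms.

first term: 35/18 + 7/2*e1 - 15/4*e2 + 10/3*e3 + 25/12*e1 e2 - 6*e1 e3 + 3/8*e2 e3 + 5/24*e1 e2 e3
second term: 35/18 + 7/2*e1 + 15/4*e2 + 10/3*e3 + 25/12*e1 e2 + 6*e1 e3 + 3/8*e2 e3 + 5/24*e1 e2 e3
Answer: 35/9 + 7*e1 + 20/3*e3 + 25/6*e1 e2 + 3/4*e2 e3 + 5/12*e1 e2 e3


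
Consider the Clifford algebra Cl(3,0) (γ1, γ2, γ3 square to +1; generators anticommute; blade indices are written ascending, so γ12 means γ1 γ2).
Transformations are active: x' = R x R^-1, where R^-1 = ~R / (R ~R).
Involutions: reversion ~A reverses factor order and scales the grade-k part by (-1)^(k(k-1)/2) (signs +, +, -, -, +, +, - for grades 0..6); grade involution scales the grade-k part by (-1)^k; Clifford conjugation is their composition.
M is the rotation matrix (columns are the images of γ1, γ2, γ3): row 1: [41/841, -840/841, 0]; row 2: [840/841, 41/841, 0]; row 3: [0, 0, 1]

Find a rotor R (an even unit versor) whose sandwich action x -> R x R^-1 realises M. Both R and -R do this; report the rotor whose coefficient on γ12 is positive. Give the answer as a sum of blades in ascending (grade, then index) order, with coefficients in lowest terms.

Method: write R = a + b12*γ12 + b13*γ13 + b23*γ23 with a^2 + b12^2 + b13^2 + b23^2 = 1 (so R^-1 = ~R). Expanding the columns R e_j ~R gives tr M = 4a^2 - 1 and, from the antisymmetric part, M21 - M12 = -4a*b12, M13 - M31 = 4a*b13, M32 - M23 = -4a*b23.
Here tr M = 923/841, so a^2 = (1 + tr M)/4 = 441/841 and a = ±21/29. Taking a = 21/29: M21 - M12 = 1680/841, M13 - M31 = 0, M32 - M23 = 0, giving b12 = -20/29, b13 = 0, b23 = 0, i.e. R = 21/29 - 20/29*γ12.
Its γ12 coefficient is negative, so report the other preimage -R.
Answer: -21/29 + 20/29*γ12. Note: both R and -R realise this M (trace 923/841); the covering map identifies them, and the γ12-coefficient sign is the tie-breaker.


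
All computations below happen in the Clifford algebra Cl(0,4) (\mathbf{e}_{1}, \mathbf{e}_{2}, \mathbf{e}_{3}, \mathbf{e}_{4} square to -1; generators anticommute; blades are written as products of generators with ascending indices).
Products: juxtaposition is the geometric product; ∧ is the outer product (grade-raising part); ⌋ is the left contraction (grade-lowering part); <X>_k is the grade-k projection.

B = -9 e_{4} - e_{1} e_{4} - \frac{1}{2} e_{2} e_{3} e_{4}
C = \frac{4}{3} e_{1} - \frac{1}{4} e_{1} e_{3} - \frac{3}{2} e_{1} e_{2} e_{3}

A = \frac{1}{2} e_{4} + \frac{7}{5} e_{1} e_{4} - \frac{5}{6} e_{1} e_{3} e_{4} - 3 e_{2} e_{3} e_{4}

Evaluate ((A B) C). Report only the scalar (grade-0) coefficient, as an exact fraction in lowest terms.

step 1: \frac{37}{5} + \frac{121}{10} e_{1} + \frac{5}{6} e_{3} - \frac{5}{12} e_{1} e_{2} - \frac{15}{2} e_{1} e_{3} - \frac{107}{4} e_{2} e_{3} + \frac{37}{10} e_{1} e_{2} e_{3}
step 2: -\frac{2827}{120} - \frac{457}{15} e_{1} + \frac{3517}{360} e_{2} - \frac{38}{5} e_{3} - \frac{87}{16} e_{1} e_{2} - \frac{533}{180} e_{1} e_{3} + \frac{3197}{240} e_{2} e_{3} - \frac{1403}{30} e_{1} e_{2} e_{3}
Answer: -\frac{2827}{120}


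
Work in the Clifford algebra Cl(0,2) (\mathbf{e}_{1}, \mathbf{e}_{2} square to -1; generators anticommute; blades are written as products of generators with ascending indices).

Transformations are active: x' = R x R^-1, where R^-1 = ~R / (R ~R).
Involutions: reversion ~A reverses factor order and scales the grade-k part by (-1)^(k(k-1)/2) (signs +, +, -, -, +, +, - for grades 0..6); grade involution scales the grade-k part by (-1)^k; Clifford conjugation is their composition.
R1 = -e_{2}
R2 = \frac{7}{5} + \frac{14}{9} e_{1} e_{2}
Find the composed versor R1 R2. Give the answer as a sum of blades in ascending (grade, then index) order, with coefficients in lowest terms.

Distribute over the terms of R1 (each basis-blade product reordered to ascending indices, repeated generators contracted through their squares):
(-e_{2}) R2 = -\frac{14}{9} e_{1} - \frac{7}{5} e_{2}
Answer: -\frac{14}{9} e_{1} - \frac{7}{5} e_{2}


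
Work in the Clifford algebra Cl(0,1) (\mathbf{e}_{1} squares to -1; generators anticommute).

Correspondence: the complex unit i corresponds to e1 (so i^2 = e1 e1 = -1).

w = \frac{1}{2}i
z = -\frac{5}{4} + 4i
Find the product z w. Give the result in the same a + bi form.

In blades: z = -\frac{5}{4} + 4 e_{1}, w = \frac{1}{2} e_{1}.
Distribute z over w term by term (generator squares from the signature, products reordered to ascending indices): (-\frac{5}{4})*w = -\frac{5}{8} e_{1}; (4 e_{1})*w = -2.
Sum: -2 - \frac{5}{8} e_{1}; translating back through the correspondence:
Answer: -2 - \frac{5}{8}i


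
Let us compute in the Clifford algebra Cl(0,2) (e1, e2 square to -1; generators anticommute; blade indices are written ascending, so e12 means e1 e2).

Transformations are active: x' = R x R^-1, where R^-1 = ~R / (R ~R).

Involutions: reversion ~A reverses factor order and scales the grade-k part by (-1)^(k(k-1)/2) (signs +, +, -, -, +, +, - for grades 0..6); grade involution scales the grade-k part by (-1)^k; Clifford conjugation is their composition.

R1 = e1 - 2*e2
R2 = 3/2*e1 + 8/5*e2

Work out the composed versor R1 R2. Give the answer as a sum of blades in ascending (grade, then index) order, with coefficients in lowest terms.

Distribute over the terms of R1 (each basis-blade product reordered to ascending indices, repeated generators contracted through their squares):
(e1) R2 = -3/2 + 8/5*e12
(-2*e2) R2 = 16/5 + 3*e12
Summing the partial products and collecting blades:
Answer: 17/10 + 23/5*e12
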